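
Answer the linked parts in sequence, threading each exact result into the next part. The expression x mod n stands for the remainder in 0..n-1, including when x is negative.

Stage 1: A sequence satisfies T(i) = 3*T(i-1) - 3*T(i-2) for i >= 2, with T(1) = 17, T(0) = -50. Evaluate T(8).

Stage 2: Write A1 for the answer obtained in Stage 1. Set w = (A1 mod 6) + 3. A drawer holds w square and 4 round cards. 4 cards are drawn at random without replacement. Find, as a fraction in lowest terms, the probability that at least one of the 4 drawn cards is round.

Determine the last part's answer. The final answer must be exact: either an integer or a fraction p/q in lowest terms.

Stage 1: T(2) = 3*(17) - 3*(-50) = 201; iterating: T(2)=201, T(3)=552, T(4)=1053, T(5)=1503, T(6)=1350, T(7)=-459, T(8)=-5427; answer -5427
Stage 2: A1 = -5427; w = 6; total draws C(10,4) = 210; complement C(6,4) = 15; favorable 210 - 15 = 195; P = 13/14; answer 13/14

13/14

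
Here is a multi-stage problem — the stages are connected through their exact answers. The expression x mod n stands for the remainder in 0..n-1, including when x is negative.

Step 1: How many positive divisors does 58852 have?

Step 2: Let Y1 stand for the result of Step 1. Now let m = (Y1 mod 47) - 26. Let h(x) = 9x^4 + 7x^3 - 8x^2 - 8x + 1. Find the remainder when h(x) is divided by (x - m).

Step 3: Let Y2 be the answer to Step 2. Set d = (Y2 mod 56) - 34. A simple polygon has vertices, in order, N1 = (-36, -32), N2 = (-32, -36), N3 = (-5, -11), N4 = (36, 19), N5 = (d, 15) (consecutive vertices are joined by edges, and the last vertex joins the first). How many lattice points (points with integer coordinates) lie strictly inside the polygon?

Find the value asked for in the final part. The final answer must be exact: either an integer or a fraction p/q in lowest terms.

1751

Step 1: 58852 = 2^2 * 14713; number of divisors = (2+1) * (1+1) = 6; answer 6
Step 2: Y1 = 6; m = -20; remainder = value at the root: 9*(-20)^4 + 7*(-20)^3 - 8*(-20)^2 - 8*(-20)^1 + 1 = (1440000) + (-56000) + (-3200) + (160) + (1) = 1380961; answer 1380961
Step 3: Y2 = 1380961; d = -33; cross terms: (-36*-36 - -32*-32)=272, (-32*-11 - -5*-36)=172, (-5*19 - 36*-11)=301, (36*15 - -33*19)=1167, (-33*-32 - -36*15)=1596; twice the area = |3508| = 3508; area = 1754; boundary points = 4 + 1 + 1 + 1 + 1 = 8; strictly interior points = area - boundary/2 + 1 = 1751; answer 1751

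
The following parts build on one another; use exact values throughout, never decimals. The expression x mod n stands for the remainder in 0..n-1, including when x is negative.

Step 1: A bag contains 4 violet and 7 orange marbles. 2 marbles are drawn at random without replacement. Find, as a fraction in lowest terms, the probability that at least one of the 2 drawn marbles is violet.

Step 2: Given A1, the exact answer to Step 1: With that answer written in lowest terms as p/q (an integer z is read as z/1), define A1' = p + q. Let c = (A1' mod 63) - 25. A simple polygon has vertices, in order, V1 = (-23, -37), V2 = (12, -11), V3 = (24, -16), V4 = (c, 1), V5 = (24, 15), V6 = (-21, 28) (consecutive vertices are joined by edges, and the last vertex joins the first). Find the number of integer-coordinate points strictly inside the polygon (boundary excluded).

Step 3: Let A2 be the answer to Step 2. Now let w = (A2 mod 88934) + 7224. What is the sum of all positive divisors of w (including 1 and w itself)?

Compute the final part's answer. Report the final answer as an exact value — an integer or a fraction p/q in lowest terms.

Step 1: total draws C(11,2) = 55; complement C(7,2) = 21; favorable 55 - 21 = 34; P = 34/55; answer 34/55
Step 2: A1 = 34/55; threaded value p + q = 89; c = 1; cross terms: (-23*-11 - 12*-37)=697, (12*-16 - 24*-11)=72, (24*1 - 1*-16)=40, (1*15 - 24*1)=-9, (24*28 - -21*15)=987, (-21*-37 - -23*28)=1421; twice the area = |3208| = 3208; area = 1604; boundary points = 1 + 1 + 1 + 1 + 1 + 1 = 6; strictly interior points = area - boundary/2 + 1 = 1602; answer 1602
Step 3: A2 = 1602; w = 8826; 8826 = 2 * 3 * 1471; sigma = (1 + 2) * (1 + 3) * (1 + 1471) = 3 * 4 * 1472 = 17664; answer 17664

17664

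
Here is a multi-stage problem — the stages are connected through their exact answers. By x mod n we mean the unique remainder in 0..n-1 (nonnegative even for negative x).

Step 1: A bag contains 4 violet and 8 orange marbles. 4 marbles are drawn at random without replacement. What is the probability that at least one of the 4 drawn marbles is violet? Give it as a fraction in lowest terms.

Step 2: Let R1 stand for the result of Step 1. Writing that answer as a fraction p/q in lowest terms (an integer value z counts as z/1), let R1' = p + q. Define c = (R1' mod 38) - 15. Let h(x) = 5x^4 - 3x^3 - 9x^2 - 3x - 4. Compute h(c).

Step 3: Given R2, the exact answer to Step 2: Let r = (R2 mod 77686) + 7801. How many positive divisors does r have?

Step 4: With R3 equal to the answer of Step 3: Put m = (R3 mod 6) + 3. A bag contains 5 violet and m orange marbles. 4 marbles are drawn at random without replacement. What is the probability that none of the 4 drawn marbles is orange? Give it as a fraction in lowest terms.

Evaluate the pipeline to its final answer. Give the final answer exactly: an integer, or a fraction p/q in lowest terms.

1/42

Step 1: total draws C(12,4) = 495; complement C(8,4) = 70; favorable 495 - 70 = 425; P = 85/99; answer 85/99
Step 2: R1 = 85/99; threaded value p + q = 184; c = 17; 5*(17)^4 - 3*(17)^3 - 9*(17)^2 - 3*(17)^1 - 4 = (417605) + (-14739) + (-2601) + (-51) + (-4) = 400210; answer 400210
Step 3: R2 = 400210; r = 19581; 19581 = 3 * 61 * 107; number of divisors = (1+1) * (1+1) * (1+1) = 8; answer 8
Step 4: R3 = 8; m = 5; total draws C(10,4) = 210; favorable C(5,4) = 5; P = 1/42; answer 1/42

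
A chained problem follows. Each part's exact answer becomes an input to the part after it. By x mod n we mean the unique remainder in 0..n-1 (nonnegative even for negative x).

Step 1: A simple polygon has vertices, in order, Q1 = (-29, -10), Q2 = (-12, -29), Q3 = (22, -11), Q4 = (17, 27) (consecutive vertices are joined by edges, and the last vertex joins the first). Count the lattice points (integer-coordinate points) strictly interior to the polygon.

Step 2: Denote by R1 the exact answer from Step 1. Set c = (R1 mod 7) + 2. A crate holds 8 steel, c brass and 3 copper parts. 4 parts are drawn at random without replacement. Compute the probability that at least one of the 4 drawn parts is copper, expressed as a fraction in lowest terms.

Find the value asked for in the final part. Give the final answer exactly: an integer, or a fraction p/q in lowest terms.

Step 1: cross terms: (-29*-29 - -12*-10)=721, (-12*-11 - 22*-29)=770, (22*27 - 17*-11)=781, (17*-10 - -29*27)=613; twice the area = |2885| = 2885; area = 2885/2; boundary points = 1 + 2 + 1 + 1 = 5; strictly interior points = area - boundary/2 + 1 = 1441; answer 1441
Step 2: R1 = 1441; c = 8; total draws C(19,4) = 3876; complement C(16,4) = 1820; favorable 3876 - 1820 = 2056; P = 514/969; answer 514/969

514/969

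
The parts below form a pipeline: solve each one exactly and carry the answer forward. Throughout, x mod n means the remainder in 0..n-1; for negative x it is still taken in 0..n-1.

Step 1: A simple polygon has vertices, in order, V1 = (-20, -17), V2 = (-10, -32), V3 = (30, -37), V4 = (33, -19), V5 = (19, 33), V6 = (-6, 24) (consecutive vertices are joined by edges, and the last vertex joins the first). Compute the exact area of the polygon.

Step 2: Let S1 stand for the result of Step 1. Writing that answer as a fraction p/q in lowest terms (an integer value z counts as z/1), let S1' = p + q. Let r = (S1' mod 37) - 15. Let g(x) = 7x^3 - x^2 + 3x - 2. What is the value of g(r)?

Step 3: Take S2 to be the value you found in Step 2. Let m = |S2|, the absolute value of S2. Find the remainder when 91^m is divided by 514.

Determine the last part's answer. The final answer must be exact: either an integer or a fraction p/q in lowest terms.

Step 1: cross terms: (-20*-32 - -10*-17)=470, (-10*-37 - 30*-32)=1330, (30*-19 - 33*-37)=651, (33*33 - 19*-19)=1450, (19*24 - -6*33)=654, (-6*-17 - -20*24)=582; twice the area = |5137| = 5137; area = 5137/2; answer 5137/2
Step 2: S1 = 5137/2; threaded value p + q = 5139; r = 18; 7*(18)^3 - 1*(18)^2 + 3*(18)^1 - 2 = (40824) + (-324) + (54) + (-2) = 40552; answer 40552
Step 3: S2 = 40552; m = 40552; squarings mod 514: 91^1=91, 91^2=57, 91^4=165, 91^8=497, 91^16=289, 91^32=253, 91^64=273, 91^128=513, 91^256=1, 91^512=1, 91^1024=1, 91^2048=1, 91^4096=1, 91^8192=1, 91^16384=1, 91^32768=1; 91^40552 = 91^8 * 91^32 * 91^64 * 91^512 * 91^1024 * 91^2048 * 91^4096 * 91^32768 = 317 (mod 514); answer 317

317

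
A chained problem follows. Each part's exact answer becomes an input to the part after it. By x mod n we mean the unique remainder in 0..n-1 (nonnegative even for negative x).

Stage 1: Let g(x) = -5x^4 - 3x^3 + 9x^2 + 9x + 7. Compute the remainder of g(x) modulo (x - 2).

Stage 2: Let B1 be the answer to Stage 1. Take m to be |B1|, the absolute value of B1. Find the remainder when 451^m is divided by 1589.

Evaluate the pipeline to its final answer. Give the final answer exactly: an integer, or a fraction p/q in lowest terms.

696

Stage 1: remainder = value at the root: -5*(2)^4 - 3*(2)^3 + 9*(2)^2 + 9*(2)^1 + 7 = (-80) + (-24) + (36) + (18) + (7) = -43; answer -43
Stage 2: B1 = -43; m = 43; squarings mod 1589: 451^1=451, 451^2=9, 451^4=81, 451^8=205, 451^16=711, 451^32=219; 451^43 = 451^1 * 451^2 * 451^8 * 451^32 = 696 (mod 1589); answer 696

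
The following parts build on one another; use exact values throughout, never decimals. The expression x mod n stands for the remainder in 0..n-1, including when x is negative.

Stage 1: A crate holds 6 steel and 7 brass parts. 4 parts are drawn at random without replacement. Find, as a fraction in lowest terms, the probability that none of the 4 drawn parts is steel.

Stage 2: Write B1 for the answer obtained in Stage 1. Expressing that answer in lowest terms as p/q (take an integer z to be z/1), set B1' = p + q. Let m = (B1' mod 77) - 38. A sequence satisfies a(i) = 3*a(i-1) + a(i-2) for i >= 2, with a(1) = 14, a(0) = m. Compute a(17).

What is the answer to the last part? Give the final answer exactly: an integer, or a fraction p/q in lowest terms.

4517074961

Stage 1: total draws C(13,4) = 715; favorable C(7,4) = 35; P = 7/143; answer 7/143
Stage 2: B1 = 7/143; threaded value p + q = 150; m = 35; a(2) = 3*(14) + 1*(35) = 77; iterating: a(2)=77, a(3)=245, a(4)=812, a(5)=2681, a(6)=8855, a(7)=29246, a(8)=96593, a(9)=319025, a(10)=1053668, a(11)=3480029, a(12)=11493755, a(13)=37961294, a(14)=125377637, a(15)=414094205, a(16)=1367660252, a(17)=4517074961; answer 4517074961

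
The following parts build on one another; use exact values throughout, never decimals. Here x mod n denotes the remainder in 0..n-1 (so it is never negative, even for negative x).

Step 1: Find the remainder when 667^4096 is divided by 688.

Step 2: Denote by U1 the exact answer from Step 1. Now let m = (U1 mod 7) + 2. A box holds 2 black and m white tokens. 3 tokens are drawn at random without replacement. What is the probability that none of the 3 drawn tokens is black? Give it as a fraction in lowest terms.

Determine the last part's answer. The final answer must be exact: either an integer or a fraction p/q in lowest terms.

Step 1: squarings mod 688: 667^1=667, 667^2=441, 667^4=465, 667^8=193, 667^16=97, 667^32=465, 667^64=193, 667^128=97, 667^256=465, 667^512=193, 667^1024=97, 667^2048=465, 667^4096=193; 667^4096 = 667^4096 = 193 (mod 688); answer 193
Step 2: U1 = 193; m = 6; total draws C(8,3) = 56; favorable C(6,3) = 20; P = 5/14; answer 5/14

5/14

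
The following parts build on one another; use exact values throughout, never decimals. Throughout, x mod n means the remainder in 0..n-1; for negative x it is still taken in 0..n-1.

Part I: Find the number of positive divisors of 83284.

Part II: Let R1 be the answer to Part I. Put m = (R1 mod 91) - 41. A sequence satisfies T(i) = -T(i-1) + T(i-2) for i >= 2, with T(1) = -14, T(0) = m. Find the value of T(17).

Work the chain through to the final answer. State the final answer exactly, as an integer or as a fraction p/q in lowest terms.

6265

Part I: 83284 = 2^2 * 47 * 443; number of divisors = (2+1) * (1+1) * (1+1) = 12; answer 12
Part II: R1 = 12; m = -29; T(2) = -1*(-14) + 1*(-29) = -15; iterating: T(2)=-15, T(3)=1, T(4)=-16, T(5)=17, T(6)=-33, T(7)=50, T(8)=-83, T(9)=133, T(10)=-216, T(11)=349, T(12)=-565, T(13)=914, T(14)=-1479, T(15)=2393, T(16)=-3872, T(17)=6265; answer 6265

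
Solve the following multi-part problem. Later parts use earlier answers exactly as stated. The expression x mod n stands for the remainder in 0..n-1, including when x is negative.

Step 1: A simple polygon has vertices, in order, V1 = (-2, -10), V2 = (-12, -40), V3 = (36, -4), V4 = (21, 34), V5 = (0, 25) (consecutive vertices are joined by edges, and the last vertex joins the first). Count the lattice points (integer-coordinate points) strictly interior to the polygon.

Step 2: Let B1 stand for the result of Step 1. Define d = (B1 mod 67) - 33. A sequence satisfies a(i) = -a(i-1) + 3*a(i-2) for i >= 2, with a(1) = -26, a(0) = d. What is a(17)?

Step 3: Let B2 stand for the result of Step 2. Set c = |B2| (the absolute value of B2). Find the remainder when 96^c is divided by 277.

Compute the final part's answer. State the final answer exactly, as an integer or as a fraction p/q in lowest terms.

Step 1: cross terms: (-2*-40 - -12*-10)=-40, (-12*-4 - 36*-40)=1488, (36*34 - 21*-4)=1308, (21*25 - 0*34)=525, (0*-10 - -2*25)=50; twice the area = |3331| = 3331; area = 3331/2; boundary points = 10 + 12 + 1 + 3 + 1 = 27; strictly interior points = area - boundary/2 + 1 = 1653; answer 1653
Step 2: B1 = 1653; d = 12; a(2) = -1*(-26) + 3*(12) = 62; iterating: a(2)=62, a(3)=-140, a(4)=326, a(5)=-746, a(6)=1724, a(7)=-3962, a(8)=9134, a(9)=-21020, a(10)=48422, a(11)=-111482, a(12)=256748, a(13)=-591194, a(14)=1361438, a(15)=-3135020, a(16)=7219334, a(17)=-16624394; answer -16624394
Step 3: B2 = -16624394; c = 16624394; squarings mod 277: 96^1=96, 96^2=75, 96^4=85, 96^8=23, 96^16=252, 96^32=71, 96^64=55, 96^128=255, 96^256=207, 96^512=191, 96^1024=194, 96^2048=241, 96^4096=188, 96^8192=165, 96^16384=79, 96^32768=147, 96^65536=3, 96^131072=9, 96^262144=81, 96^524288=190, 96^1048576=90, 96^2097152=67, 96^4194304=57, 96^8388608=202; 96^16624394 = 96^2 * 96^8 * 96^256 * 96^512 * 96^2048 * 96^8192 * 96^32768 * 96^65536 * 96^262144 * 96^524288 * 96^1048576 * 96^2097152 * 96^4194304 * 96^8388608 = 40 (mod 277); answer 40

40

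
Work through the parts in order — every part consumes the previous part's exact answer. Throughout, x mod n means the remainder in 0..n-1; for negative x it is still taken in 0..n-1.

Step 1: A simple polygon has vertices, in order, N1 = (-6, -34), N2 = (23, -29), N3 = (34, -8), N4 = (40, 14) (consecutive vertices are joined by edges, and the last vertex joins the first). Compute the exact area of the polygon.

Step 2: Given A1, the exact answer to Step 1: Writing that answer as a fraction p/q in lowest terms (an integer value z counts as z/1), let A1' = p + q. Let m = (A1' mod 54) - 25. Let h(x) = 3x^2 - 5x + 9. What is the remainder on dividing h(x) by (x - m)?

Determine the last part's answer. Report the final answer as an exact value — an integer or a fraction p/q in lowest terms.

Step 1: cross terms: (-6*-29 - 23*-34)=956, (23*-8 - 34*-29)=802, (34*14 - 40*-8)=796, (40*-34 - -6*14)=-1276; twice the area = |1278| = 1278; area = 639; answer 639
Step 2: A1 = 639; threaded value p + q = 640; m = 21; remainder = value at the root: 3*(21)^2 - 5*(21)^1 + 9 = (1323) + (-105) + (9) = 1227; answer 1227

1227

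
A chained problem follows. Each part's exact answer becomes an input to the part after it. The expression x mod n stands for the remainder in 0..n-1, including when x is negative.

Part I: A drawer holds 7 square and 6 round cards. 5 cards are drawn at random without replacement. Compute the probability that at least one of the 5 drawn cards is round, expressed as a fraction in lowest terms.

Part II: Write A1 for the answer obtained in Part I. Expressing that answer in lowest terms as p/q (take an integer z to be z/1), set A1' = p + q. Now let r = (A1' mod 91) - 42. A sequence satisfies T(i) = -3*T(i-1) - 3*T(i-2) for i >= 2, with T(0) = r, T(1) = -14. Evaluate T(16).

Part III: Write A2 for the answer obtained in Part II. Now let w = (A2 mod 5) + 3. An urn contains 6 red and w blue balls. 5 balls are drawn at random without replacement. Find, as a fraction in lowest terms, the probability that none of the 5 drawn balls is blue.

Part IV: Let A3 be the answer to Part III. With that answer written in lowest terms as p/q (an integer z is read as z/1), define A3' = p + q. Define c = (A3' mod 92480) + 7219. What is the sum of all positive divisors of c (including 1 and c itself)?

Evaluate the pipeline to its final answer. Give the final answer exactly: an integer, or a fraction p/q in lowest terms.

21762

Part I: total draws C(13,5) = 1287; complement C(7,5) = 21; favorable 1287 - 21 = 1266; P = 422/429; answer 422/429
Part II: A1 = 422/429; threaded value p + q = 851; r = -10; T(2) = -3*(-14) - 3*(-10) = 72; iterating: T(2)=72, T(3)=-174, T(4)=306, T(5)=-396, T(6)=270, T(7)=378, T(8)=-1944, T(9)=4698, T(10)=-8262, T(11)=10692, T(12)=-7290, T(13)=-10206, T(14)=52488, T(15)=-126846, T(16)=223074; answer 223074
Part III: A2 = 223074; w = 7; total draws C(13,5) = 1287; favorable C(6,5) = 6; P = 2/429; answer 2/429
Part IV: A3 = 2/429; threaded value p + q = 431; c = 7650; 7650 = 2 * 3^2 * 5^2 * 17; sigma = (1 + 2) * (1 + 3 + 9) * (1 + 5 + 25) * (1 + 17) = 3 * 13 * 31 * 18 = 21762; answer 21762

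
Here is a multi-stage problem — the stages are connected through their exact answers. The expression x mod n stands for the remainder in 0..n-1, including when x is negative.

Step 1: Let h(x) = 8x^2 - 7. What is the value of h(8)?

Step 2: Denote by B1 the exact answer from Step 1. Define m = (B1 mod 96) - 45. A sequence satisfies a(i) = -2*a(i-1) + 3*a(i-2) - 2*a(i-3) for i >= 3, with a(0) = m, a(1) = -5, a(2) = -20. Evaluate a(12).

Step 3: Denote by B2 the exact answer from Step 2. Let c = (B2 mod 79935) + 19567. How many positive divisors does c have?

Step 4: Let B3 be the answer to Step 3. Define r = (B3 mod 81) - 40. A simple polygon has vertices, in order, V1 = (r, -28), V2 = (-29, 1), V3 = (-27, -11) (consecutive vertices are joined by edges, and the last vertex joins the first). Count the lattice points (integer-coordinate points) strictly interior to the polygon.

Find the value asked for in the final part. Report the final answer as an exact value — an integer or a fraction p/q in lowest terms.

22

Step 1: 8*(8)^2 - 7 = (512) + (-7) = 505; answer 505
Step 2: B1 = 505; m = -20; a(3) = -2*(-20) + 3*(-5) - 2*(-20) = 65; iterating: a(3)=65, a(4)=-180, a(5)=595, a(6)=-1860, a(7)=5865, a(8)=-18500, a(9)=58315, a(10)=-183860, a(11)=579665, a(12)=-1827540; answer -1827540
Step 3: B2 = -1827540; c = 30532; 30532 = 2^2 * 17 * 449; number of divisors = (2+1) * (1+1) * (1+1) = 12; answer 12
Step 4: B3 = 12; r = -28; cross terms: (-28*1 - -29*-28)=-840, (-29*-11 - -27*1)=346, (-27*-28 - -28*-11)=448; twice the area = |-46| = 46; area = 23; boundary points = 1 + 2 + 1 = 4; strictly interior points = area - boundary/2 + 1 = 22; answer 22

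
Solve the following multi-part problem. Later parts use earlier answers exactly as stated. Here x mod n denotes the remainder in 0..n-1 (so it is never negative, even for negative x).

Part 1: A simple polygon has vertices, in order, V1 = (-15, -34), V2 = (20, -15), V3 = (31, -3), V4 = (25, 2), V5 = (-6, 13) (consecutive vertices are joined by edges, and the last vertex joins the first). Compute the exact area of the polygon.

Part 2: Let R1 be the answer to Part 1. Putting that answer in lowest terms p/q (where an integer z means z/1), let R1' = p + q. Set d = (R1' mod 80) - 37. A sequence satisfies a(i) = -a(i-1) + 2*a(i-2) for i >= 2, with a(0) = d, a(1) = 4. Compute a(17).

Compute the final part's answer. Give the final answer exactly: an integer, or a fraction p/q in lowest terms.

Part 1: cross terms: (-15*-15 - 20*-34)=905, (20*-3 - 31*-15)=405, (31*2 - 25*-3)=137, (25*13 - -6*2)=337, (-6*-34 - -15*13)=399; twice the area = |2183| = 2183; area = 2183/2; answer 2183/2
Part 2: R1 = 2183/2; threaded value p + q = 2185; d = -12; a(2) = -1*(4) + 2*(-12) = -28; iterating: a(2)=-28, a(3)=36, a(4)=-92, a(5)=164, a(6)=-348, a(7)=676, a(8)=-1372, a(9)=2724, a(10)=-5468, a(11)=10916, a(12)=-21852, a(13)=43684, a(14)=-87388, a(15)=174756, a(16)=-349532, a(17)=699044; answer 699044

699044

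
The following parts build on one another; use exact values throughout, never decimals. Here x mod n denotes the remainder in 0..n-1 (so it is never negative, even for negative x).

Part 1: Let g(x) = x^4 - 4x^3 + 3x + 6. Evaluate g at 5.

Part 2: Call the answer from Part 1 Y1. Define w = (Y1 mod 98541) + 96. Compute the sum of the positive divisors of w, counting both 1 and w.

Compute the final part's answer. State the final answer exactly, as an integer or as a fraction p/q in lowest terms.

399

Part 1: 1*(5)^4 - 4*(5)^3 + 3*(5)^1 + 6 = (625) + (-500) + (15) + (6) = 146; answer 146
Part 2: Y1 = 146; w = 242; 242 = 2 * 11^2; sigma = (1 + 2) * (1 + 11 + 121) = 3 * 133 = 399; answer 399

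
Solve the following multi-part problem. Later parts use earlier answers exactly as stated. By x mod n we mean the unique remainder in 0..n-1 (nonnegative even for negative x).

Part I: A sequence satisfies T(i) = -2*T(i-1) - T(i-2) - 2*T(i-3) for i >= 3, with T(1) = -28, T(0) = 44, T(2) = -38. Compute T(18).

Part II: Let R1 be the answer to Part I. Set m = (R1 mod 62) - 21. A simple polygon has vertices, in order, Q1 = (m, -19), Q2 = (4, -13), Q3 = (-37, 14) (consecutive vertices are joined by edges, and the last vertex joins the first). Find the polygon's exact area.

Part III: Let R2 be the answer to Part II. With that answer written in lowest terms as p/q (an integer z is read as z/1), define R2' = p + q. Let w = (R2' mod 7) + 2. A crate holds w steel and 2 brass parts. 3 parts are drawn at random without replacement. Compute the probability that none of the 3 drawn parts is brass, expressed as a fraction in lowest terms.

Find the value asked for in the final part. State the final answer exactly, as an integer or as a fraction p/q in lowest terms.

Part I: T(3) = -2*(-38) - 1*(-28) - 2*(44) = 16; iterating: T(3)=16, T(4)=62, T(5)=-64, T(6)=34, T(7)=-128, T(8)=350, T(9)=-640, T(10)=1186, T(11)=-2432, T(12)=4958, T(13)=-9856, T(14)=19618, T(15)=-39296, T(16)=78686, T(17)=-157312, T(18)=314530; answer 314530
Part II: R1 = 314530; m = -17; cross terms: (-17*-13 - 4*-19)=297, (4*14 - -37*-13)=-425, (-37*-19 - -17*14)=941; twice the area = |813| = 813; area = 813/2; answer 813/2
Part III: R2 = 813/2; threaded value p + q = 815; w = 5; total draws C(7,3) = 35; favorable C(5,3) = 10; P = 2/7; answer 2/7

2/7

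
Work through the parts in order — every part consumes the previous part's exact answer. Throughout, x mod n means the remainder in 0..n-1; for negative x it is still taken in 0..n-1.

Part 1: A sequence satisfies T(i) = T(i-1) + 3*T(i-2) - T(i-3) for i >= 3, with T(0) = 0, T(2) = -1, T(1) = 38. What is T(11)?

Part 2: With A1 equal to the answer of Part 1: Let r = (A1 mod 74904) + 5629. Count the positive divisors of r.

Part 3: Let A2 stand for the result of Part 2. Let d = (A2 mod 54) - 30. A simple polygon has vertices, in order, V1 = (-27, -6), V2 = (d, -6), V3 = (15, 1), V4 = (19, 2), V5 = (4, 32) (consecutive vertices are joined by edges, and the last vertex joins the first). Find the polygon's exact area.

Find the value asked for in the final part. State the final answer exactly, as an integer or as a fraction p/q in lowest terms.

Part 1: T(3) = 1*(-1) + 3*(38) - 1*(0) = 113; iterating: T(3)=113, T(4)=72, T(5)=412, T(6)=515, T(7)=1679, T(8)=2812, T(9)=7334, T(10)=14091, T(11)=33281; answer 33281
Part 2: A1 = 33281; r = 38910; 38910 = 2 * 3 * 5 * 1297; number of divisors = (1+1) * (1+1) * (1+1) * (1+1) = 16; answer 16
Part 3: A2 = 16; d = -14; cross terms: (-27*-6 - -14*-6)=78, (-14*1 - 15*-6)=76, (15*2 - 19*1)=11, (19*32 - 4*2)=600, (4*-6 - -27*32)=840; twice the area = |1605| = 1605; area = 1605/2; answer 1605/2

1605/2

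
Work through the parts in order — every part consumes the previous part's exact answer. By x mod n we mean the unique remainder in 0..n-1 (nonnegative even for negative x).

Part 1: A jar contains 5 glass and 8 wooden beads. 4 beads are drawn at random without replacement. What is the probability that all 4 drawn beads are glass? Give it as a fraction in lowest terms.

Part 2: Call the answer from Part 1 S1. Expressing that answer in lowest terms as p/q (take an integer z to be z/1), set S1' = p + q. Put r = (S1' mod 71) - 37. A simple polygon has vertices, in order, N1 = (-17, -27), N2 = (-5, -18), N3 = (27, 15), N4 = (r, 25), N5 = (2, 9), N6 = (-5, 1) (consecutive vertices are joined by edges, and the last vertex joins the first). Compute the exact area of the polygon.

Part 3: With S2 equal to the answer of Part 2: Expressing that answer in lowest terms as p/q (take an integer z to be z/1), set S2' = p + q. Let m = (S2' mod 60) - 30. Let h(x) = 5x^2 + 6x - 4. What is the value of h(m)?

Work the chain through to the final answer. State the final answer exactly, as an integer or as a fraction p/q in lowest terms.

Part 1: total draws C(13,4) = 715; favorable C(5,4) = 5; P = 1/143; answer 1/143
Part 2: S1 = 1/143; threaded value p + q = 144; r = -35; cross terms: (-17*-18 - -5*-27)=171, (-5*15 - 27*-18)=411, (27*25 - -35*15)=1200, (-35*9 - 2*25)=-365, (2*1 - -5*9)=47, (-5*-27 - -17*1)=152; twice the area = |1616| = 1616; area = 808; answer 808
Part 3: S2 = 808; threaded value p + q = 809; m = -1; 5*(-1)^2 + 6*(-1)^1 - 4 = (5) + (-6) + (-4) = -5; answer -5

-5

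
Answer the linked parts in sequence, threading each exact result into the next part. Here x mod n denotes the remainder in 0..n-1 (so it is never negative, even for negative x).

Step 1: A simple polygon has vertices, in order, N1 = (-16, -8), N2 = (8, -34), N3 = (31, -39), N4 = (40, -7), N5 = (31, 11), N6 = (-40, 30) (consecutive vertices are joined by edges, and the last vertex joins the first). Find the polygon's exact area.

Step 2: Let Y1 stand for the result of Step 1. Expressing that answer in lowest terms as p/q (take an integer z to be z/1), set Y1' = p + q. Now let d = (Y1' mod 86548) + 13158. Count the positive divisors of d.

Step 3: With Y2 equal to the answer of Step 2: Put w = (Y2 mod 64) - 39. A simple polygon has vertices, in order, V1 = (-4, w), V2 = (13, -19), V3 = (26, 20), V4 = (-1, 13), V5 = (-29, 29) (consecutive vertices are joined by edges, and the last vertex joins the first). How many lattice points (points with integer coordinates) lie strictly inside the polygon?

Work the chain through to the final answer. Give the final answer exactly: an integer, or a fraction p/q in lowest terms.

Step 1: cross terms: (-16*-34 - 8*-8)=608, (8*-39 - 31*-34)=742, (31*-7 - 40*-39)=1343, (40*11 - 31*-7)=657, (31*30 - -40*11)=1370, (-40*-8 - -16*30)=800; twice the area = |5520| = 5520; area = 2760; answer 2760
Step 2: Y1 = 2760; threaded value p + q = 2761; d = 15919; 15919 is prime, so its only divisors are 1 and 15919; count = 2; answer 2
Step 3: Y2 = 2; w = -37; cross terms: (-4*-19 - 13*-37)=557, (13*20 - 26*-19)=754, (26*13 - -1*20)=358, (-1*29 - -29*13)=348, (-29*-37 - -4*29)=1189; twice the area = |3206| = 3206; area = 1603; boundary points = 1 + 13 + 1 + 4 + 1 = 20; strictly interior points = area - boundary/2 + 1 = 1594; answer 1594

1594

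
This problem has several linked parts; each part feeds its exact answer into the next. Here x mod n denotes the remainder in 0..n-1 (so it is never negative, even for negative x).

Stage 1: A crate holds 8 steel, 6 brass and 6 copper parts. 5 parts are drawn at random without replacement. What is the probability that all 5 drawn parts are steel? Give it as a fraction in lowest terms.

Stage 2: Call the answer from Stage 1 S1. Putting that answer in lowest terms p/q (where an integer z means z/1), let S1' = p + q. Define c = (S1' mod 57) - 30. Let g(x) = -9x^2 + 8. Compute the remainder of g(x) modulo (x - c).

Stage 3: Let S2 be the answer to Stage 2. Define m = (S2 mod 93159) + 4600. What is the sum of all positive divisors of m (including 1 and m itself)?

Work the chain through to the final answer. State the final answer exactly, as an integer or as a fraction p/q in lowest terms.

Stage 1: total draws C(20,5) = 15504; favorable C(8,5) = 56; P = 7/1938; answer 7/1938
Stage 2: S1 = 7/1938; threaded value p + q = 1945; c = -23; remainder = value at the root: -9*(-23)^2 + 8 = (-4761) + (8) = -4753; answer -4753
Stage 3: S2 = -4753; m = 93006; 93006 = 2 * 3^2 * 5167; sigma = (1 + 2) * (1 + 3 + 9) * (1 + 5167) = 3 * 13 * 5168 = 201552; answer 201552

201552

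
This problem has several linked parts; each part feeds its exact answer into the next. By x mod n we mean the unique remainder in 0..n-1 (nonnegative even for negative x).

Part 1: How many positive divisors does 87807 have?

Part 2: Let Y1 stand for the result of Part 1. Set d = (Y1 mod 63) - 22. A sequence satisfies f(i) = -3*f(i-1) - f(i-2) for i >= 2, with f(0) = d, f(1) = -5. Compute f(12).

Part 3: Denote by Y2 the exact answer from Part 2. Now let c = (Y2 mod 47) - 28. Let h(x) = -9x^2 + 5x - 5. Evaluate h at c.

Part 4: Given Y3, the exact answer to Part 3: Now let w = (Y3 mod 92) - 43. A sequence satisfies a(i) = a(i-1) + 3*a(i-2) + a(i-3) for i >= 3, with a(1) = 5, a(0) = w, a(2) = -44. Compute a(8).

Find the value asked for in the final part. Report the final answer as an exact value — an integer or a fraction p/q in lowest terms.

-3068

Part 1: 87807 = 3 * 29269; number of divisors = (1+1) * (1+1) = 4; answer 4
Part 2: Y1 = 4; d = -18; f(2) = -3*(-5) - 1*(-18) = 33; iterating: f(2)=33, f(3)=-94, f(4)=249, f(5)=-653, f(6)=1710, f(7)=-4477, f(8)=11721, f(9)=-30686, f(10)=80337, f(11)=-210325, f(12)=550638; answer 550638
Part 3: Y2 = 550638; c = 5; -9*(5)^2 + 5*(5)^1 - 5 = (-225) + (25) + (-5) = -205; answer -205
Part 4: Y3 = -205; w = 28; a(3) = 1*(-44) + 3*(5) + 1*(28) = -1; iterating: a(3)=-1, a(4)=-128, a(5)=-175, a(6)=-560, a(7)=-1213, a(8)=-3068; answer -3068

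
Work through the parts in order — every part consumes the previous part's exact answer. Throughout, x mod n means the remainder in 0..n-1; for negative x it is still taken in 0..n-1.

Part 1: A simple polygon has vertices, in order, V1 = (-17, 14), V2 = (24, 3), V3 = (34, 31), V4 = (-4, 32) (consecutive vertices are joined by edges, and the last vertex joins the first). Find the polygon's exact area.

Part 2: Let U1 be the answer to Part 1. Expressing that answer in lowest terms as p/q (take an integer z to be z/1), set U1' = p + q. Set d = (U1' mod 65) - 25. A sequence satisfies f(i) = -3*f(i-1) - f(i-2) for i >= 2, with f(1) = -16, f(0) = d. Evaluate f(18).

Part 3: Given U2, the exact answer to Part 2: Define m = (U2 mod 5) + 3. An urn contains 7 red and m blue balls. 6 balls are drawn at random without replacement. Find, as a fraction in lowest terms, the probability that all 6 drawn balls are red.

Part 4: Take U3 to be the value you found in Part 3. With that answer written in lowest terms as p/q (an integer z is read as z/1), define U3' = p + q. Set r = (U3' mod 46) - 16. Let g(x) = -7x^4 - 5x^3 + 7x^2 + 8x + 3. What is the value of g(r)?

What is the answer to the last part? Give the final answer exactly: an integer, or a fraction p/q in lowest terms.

Part 1: cross terms: (-17*3 - 24*14)=-387, (24*31 - 34*3)=642, (34*32 - -4*31)=1212, (-4*14 - -17*32)=488; twice the area = |1955| = 1955; area = 1955/2; answer 1955/2
Part 2: U1 = 1955/2; threaded value p + q = 1957; d = -18; f(2) = -3*(-16) - 1*(-18) = 66; iterating: f(2)=66, f(3)=-182, f(4)=480, f(5)=-1258, f(6)=3294, f(7)=-8624, f(8)=22578, f(9)=-59110, f(10)=154752, f(11)=-405146, f(12)=1060686, f(13)=-2776912, f(14)=7270050, f(15)=-19033238, f(16)=49829664, f(17)=-130455754, f(18)=341537598; answer 341537598
Part 3: U2 = 341537598; m = 6; total draws C(13,6) = 1716; favorable C(7,6) = 7; P = 7/1716; answer 7/1716
Part 4: U3 = 7/1716; threaded value p + q = 1723; r = 5; -7*(5)^4 - 5*(5)^3 + 7*(5)^2 + 8*(5)^1 + 3 = (-4375) + (-625) + (175) + (40) + (3) = -4782; answer -4782

-4782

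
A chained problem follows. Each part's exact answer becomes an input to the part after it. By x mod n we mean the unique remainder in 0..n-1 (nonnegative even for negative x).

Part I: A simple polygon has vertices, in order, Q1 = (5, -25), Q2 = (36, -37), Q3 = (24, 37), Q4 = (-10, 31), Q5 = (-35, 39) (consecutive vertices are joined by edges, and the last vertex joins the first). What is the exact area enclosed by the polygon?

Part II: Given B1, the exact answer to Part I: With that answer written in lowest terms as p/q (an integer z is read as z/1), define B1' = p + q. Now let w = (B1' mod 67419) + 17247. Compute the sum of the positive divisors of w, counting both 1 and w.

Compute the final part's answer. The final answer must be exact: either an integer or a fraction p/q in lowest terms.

45000

Part I: cross terms: (5*-37 - 36*-25)=715, (36*37 - 24*-37)=2220, (24*31 - -10*37)=1114, (-10*39 - -35*31)=695, (-35*-25 - 5*39)=680; twice the area = |5424| = 5424; area = 2712; answer 2712
Part II: B1 = 2712; threaded value p + q = 2713; w = 19960; 19960 = 2^3 * 5 * 499; sigma = (1 + 2 + 4 + 8) * (1 + 5) * (1 + 499) = 15 * 6 * 500 = 45000; answer 45000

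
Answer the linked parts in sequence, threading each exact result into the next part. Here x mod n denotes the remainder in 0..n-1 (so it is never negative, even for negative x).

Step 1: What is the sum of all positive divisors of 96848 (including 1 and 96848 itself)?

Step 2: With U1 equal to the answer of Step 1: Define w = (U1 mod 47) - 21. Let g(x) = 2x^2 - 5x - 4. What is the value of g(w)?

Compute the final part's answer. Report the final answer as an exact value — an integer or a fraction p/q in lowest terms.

734

Step 1: 96848 = 2^4 * 6053; sigma = (1 + 2 + 4 + 8 + 16) * (1 + 6053) = 31 * 6054 = 187674; answer 187674
Step 2: U1 = 187674; w = -18; 2*(-18)^2 - 5*(-18)^1 - 4 = (648) + (90) + (-4) = 734; answer 734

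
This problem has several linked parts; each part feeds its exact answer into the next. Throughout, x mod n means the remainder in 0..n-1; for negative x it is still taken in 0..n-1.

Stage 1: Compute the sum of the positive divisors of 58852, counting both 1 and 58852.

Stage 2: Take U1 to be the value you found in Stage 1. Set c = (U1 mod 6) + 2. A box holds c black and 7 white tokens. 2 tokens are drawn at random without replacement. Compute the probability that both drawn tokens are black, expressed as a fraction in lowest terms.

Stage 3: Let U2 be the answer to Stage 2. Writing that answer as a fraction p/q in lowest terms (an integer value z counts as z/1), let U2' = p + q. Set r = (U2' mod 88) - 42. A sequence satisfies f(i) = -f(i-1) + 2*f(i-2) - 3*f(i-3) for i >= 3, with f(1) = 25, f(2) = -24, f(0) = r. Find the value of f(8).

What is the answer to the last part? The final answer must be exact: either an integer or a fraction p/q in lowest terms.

Stage 1: 58852 = 2^2 * 14713; sigma = (1 + 2 + 4) * (1 + 14713) = 7 * 14714 = 102998; answer 102998
Stage 2: U1 = 102998; c = 4; total draws C(11,2) = 55; favorable C(4,2) = 6; P = 6/55; answer 6/55
Stage 3: U2 = 6/55; threaded value p + q = 61; r = 19; f(3) = -1*(-24) + 2*(25) - 3*(19) = 17; iterating: f(3)=17, f(4)=-140, f(5)=246, f(6)=-577, f(7)=1489, f(8)=-3381; answer -3381

-3381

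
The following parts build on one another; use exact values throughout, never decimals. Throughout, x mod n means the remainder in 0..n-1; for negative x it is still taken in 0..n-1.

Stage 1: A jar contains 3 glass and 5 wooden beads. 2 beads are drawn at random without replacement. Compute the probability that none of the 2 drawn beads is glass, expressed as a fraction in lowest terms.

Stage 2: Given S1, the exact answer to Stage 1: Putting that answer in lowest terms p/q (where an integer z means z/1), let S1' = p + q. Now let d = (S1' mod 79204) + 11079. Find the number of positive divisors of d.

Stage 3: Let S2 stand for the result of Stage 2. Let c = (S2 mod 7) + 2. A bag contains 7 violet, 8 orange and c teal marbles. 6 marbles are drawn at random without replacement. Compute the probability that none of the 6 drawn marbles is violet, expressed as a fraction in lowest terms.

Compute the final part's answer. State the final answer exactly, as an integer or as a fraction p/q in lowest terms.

Stage 1: total draws C(8,2) = 28; favorable C(5,2) = 10; P = 5/14; answer 5/14
Stage 2: S1 = 5/14; threaded value p + q = 19; d = 11098; 11098 = 2 * 31 * 179; number of divisors = (1+1) * (1+1) * (1+1) = 8; answer 8
Stage 3: S2 = 8; c = 3; total draws C(18,6) = 18564; favorable C(11,6) = 462; P = 11/442; answer 11/442

11/442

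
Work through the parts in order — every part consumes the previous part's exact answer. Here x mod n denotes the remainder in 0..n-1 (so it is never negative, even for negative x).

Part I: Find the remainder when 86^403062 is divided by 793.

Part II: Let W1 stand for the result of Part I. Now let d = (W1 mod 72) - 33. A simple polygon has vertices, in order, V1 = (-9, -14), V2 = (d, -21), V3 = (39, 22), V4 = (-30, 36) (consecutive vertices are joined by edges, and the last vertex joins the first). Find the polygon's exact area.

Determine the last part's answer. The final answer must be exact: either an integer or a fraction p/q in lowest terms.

2142

Part I: squarings mod 793: 86^1=86, 86^2=259, 86^4=469, 86^8=300, 86^16=391, 86^32=625, 86^64=469, 86^128=300, 86^256=391, 86^512=625, 86^1024=469, 86^2048=300, 86^4096=391, 86^8192=625, 86^16384=469, 86^32768=300, 86^65536=391, 86^131072=625, 86^262144=469; 86^403062 = 86^2 * 86^4 * 86^16 * 86^32 * 86^64 * 86^512 * 86^1024 * 86^8192 * 86^131072 * 86^262144 = 766 (mod 793); answer 766
Part II: W1 = 766; d = 13; cross terms: (-9*-21 - 13*-14)=371, (13*22 - 39*-21)=1105, (39*36 - -30*22)=2064, (-30*-14 - -9*36)=744; twice the area = |4284| = 4284; area = 2142; answer 2142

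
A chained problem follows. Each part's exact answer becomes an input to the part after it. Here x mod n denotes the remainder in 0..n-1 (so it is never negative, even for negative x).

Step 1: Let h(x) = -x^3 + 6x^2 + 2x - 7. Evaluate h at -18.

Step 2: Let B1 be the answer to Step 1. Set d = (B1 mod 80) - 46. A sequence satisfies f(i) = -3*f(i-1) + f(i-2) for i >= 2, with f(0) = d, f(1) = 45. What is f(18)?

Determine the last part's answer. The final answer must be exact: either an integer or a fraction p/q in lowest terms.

-26008312997

Step 1: -1*(-18)^3 + 6*(-18)^2 + 2*(-18)^1 - 7 = (5832) + (1944) + (-36) + (-7) = 7733; answer 7733
Step 2: B1 = 7733; d = 7; f(2) = -3*(45) + 1*(7) = -128; iterating: f(2)=-128, f(3)=429, f(4)=-1415, f(5)=4674, f(6)=-15437, f(7)=50985, f(8)=-168392, f(9)=556161, f(10)=-1836875, f(11)=6066786, f(12)=-20037233, f(13)=66178485, f(14)=-218572688, f(15)=721896549, f(16)=-2384262335, f(17)=7874683554, f(18)=-26008312997; answer -26008312997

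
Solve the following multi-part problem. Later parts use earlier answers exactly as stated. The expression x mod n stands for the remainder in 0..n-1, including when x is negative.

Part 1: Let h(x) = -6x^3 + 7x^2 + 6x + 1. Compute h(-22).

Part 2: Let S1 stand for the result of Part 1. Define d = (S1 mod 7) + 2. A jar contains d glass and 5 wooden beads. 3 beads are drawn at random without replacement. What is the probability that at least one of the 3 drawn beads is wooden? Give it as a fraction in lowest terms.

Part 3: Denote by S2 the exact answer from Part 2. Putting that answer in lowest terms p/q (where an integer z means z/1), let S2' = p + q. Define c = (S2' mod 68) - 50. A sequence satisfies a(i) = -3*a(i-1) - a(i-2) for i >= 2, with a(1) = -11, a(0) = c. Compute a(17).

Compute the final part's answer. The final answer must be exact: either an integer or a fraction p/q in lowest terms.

-77979920

Part 1: -6*(-22)^3 + 7*(-22)^2 + 6*(-22)^1 + 1 = (63888) + (3388) + (-132) + (1) = 67145; answer 67145
Part 2: S1 = 67145; d = 3; total draws C(8,3) = 56; complement C(3,3) = 1; favorable 56 - 1 = 55; P = 55/56; answer 55/56
Part 3: S2 = 55/56; threaded value p + q = 111; c = -7; a(2) = -3*(-11) - 1*(-7) = 40; iterating: a(2)=40, a(3)=-109, a(4)=287, a(5)=-752, a(6)=1969, a(7)=-5155, a(8)=13496, a(9)=-35333, a(10)=92503, a(11)=-242176, a(12)=634025, a(13)=-1659899, a(14)=4345672, a(15)=-11377117, a(16)=29785679, a(17)=-77979920; answer -77979920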